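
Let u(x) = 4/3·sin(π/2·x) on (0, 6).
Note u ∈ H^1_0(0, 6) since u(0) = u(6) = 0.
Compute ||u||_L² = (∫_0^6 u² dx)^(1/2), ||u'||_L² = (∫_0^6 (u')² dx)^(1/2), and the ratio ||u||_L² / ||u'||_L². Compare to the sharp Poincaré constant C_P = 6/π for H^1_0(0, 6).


||u||_L² / ||u'||_L² = 2/π < C_P = 6/π.

u(x) = 4/3·sin(π/2·x), so u'(x) = 2*π*cos(π*x/2)/3.
Writing u(x) = A·sin(kπx/L) with A = 4/3 and k = 3, use ∫_0^L sin²(kπx/L) dx = L/2 and ∫_0^L cos²(kπx/L) dx = L/2.
u² = 16/9·sin²(π/2·x) and (u')² = 4*π^2/9·cos²(π/2·x), and each of sin², cos² integrates to L/2 = 3 over (0, 6).
∫_0^6 u² dx = 16/3, so ||u||_L² = 4*sqrt(3)/3.
∫_0^6 (u')² dx = 4*π^2/3, so ||u'||_L² = 2*sqrt(3)*π/3.
Ratio ||u||_L² / ||u'||_L² = 2/π.
Sharp Poincaré constant on H^1_0(0, 6) is C_P = L/π = 6/π, achieved by sin(π/6·x).
This is the k = 3 harmonic; the ratio L/(kπ) is strictly less than C_P = L/π, consistent with the sharp inequality ||u||_L² ≤ C_P ||u'||_L².


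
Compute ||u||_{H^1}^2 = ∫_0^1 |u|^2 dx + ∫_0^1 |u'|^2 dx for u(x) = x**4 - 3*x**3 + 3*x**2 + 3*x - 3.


||u||_{H^1}^2 = 23423/1260

The H^1 norm (squared) on an interval (0, L) is
  ||u||_{H^1}^2 = ∫_0^L u(x)^2 dx + ∫_0^L u'(x)^2 dx.
Compute u'(x) = 4*x**3 - 9*x**2 + 6*x + 3.
Then u(x)^2 = x**8 - 6*x**7 + 15*x**6 - 12*x**5 - 15*x**4 + 36*x**3 - 9*x**2 - 18*x + 9 and u'(x)^2 = 16*x**6 - 72*x**5 + 129*x**4 - 84*x**3 - 18*x**2 + 36*x + 9.
Integrate each monomial from 0 to 1 using ∫_0^1 c·x^n dx = c·1^(n+1)/(n+1):
  ∫_0^1 u(x)^2 dx = ∫_0^1 (x^8 - 6*x^7 + 15*x^6 - 12*x^5 - 15*x^4 + 36*x^3 - 9*x^2 - 18*x + 9) dx. Term by term:
    ∫_0^1 x^8 dx = 1/9;  ∫_0^1 -6*x^7 dx = -3/4;  ∫_0^1 15*x^6 dx = 15/7;
    ∫_0^1 -12*x^5 dx = -2;  ∫_0^1 -15*x^4 dx = -3;  ∫_0^1 36*x^3 dx = 9;
    ∫_0^1 -9*x^2 dx = -3;  ∫_0^1 -18*x dx = -9;  ∫_0^1 9 dx = 9.
  Sum: 1/9 − 3/4 + 15/7 − 2 − 3 + 9 − 3 − 9 + 9 = 631/252.
  ∫_0^1 u'(x)^2 dx = ∫_0^1 (16*x^6 - 72*x^5 + 129*x^4 - 84*x^3 - 18*x^2 + 36*x + 9) dx. Term by term:
    ∫_0^1 16*x^6 dx = 16/7;  ∫_0^1 -72*x^5 dx = -12;  ∫_0^1 129*x^4 dx = 129/5;
    ∫_0^1 -84*x^3 dx = -21;  ∫_0^1 -18*x^2 dx = -6;  ∫_0^1 36*x dx = 18;
    ∫_0^1 9 dx = 9.
  Sum: 16/7 − 12 + 129/5 − 21 − 6 + 18 + 9 = 563/35.
Adding: ||u||_{H^1}^2 = 631/252 + 563/35 = 23423/1260.


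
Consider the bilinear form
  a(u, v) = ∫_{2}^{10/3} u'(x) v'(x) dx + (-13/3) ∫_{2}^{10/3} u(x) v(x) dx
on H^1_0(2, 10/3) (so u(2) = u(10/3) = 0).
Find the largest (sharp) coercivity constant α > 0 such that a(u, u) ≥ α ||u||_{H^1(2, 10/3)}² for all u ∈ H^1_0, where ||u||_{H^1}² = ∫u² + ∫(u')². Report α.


α = (-208 + 27*π^2)/(3*(16 + 9*π^2))

Coercivity of a(·,·) on H^1_0(2, 10/3) means a(u, u) ≥ α ||u||_{H^1}² for every u ∈ H^1_0.
The interval has length L = 4/3, and Poincaré/coercivity depend only on L. Here a(u, u) = ∫(u')² + (-13/3)·∫u².
Here c = -13/3 < 0 with |c| < (π/L)² = 9*π^2/16, so coercivity still holds. The condition a(u,u) ≥ α||u||_{H^1}² reads (1−α)∫(u')² ≥ (α−c)∫u². Any admissible α is ≤ 1 (rapidly oscillating u have ∫u²/∫(u')² → 0), and α = 1 would force 0 ≥ (1−c)∫u², impossible since c < 1; so 1−α > 0. By the sharp Poincaré inequality on H^1_0 of an interval of length L, ∫(u')² ≥ (π/L)²∫u² with equality for the first sine mode sin(π(x−x₀)/L) (x₀ the left endpoint), so the inequality holds for all u iff (1−α)(π/L)² ≥ α − c, i.e. α ≤ ((π/L)² + c)/((π/L)² + 1) = (1 + c(L/π)²)/(1 + (L/π)²). (Direct route, valid since c ≤ 0: Poincaré gives c∫u² ≥ c(L/π)²∫(u')², so a(u,u) ≥ (1 + c(L/π)²)∫(u')², while ||u||_{H^1}² ≤ (1 + (L/π)²)∫(u')²; dividing yields the same α.) With (π/L)² = 9*π^2/16 and c = -13/3, the largest admissible constant is α = ((π/L)² + c)/((π/L)² + 1).
Simplifying, α = (-208 + 27*π^2)/(3*(16 + 9*π^2)).


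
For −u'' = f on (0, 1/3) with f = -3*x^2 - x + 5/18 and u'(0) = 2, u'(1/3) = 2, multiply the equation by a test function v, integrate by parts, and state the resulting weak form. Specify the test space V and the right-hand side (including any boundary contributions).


V = H^1(0, 1/3) (v unrestricted at boundary; u is determined up to an additive constant); weak form: ∫_0^1/3 u'v' dx = ∫_0^1/3 (-3*x^2 - x + 5/18) v dx + 2·v(1/3) − 2·v(0) for all v ∈ V.

Multiply both sides by a test function v and integrate from 0 to 1/3:
  ∫_0^1/3 −u''(x) v(x) dx = ∫_0^1/3 f(x) v(x) dx.
Integrate the LHS by parts once:
  ∫_0^1/3 −u'' v dx = −[u'(x) v(x)]_0^1/3 + ∫_0^1/3 u'(x) v'(x) dx.
Thus ∫_0^1/3 u'(x) v'(x) dx = ∫_0^1/3 f(x) v(x) dx + [u'(x) v(x)]_0^1/3.
Choose V so that boundary terms are either known or forced to vanish.
u has inhomogeneous Neumann u'(0) = 2, u'(1/3) = 2. [u' v]_0^1/3 = (2)·v(1/3) − (2)·v(0) = 2·v(1/3) − 2·v(0). Take V = H^1(0, 1/3); boundary term becomes part of RHS.
Weak formulation: find u (satisfying any essential BC) such that ∫_0^1/3 u'(x) v'(x) dx = ∫_0^1/3 f v dx + 2·v(1/3) − 2·v(0) for all v ∈ V (Neumann data are natural BCs: they enter the RHS as boundary terms).
Substituting f(x) = -3*x^2 - x + 5/18, the right-hand side is ∫_0^1/3 (-3*x^2 - x + 5/18) v dx + 2·v(1/3) − 2·v(0).
Compatibility check (pure Neumann): taking v ≡ 1 ∈ V gives 0 = ∫_0^1/3 f dx + (2) − (2), i.e. ∫_0^1/3 f dx must equal u'(0) − u'(1/3) = 0. Indeed ∫_0^1/3 (-3*x^2 - x + 5/18) dx = 0, so the data are compatible. The solution is then unique only up to an additive constant (fix it e.g. by requiring ∫_0^1/3 u dx = 0).


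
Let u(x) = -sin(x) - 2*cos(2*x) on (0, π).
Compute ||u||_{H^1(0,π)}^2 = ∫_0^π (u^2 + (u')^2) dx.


||u||_{H^1(0,π)}^2 = -40/3 + 11*π

u'(x) = 4*sin(2*x) - cos(x).
Expand u² and (u')² and integrate term by term on (0, π), using: for integers n ≥ 1, ∫_0^π sin²(nx) dx = ∫_0^π cos²(nx) dx = π/2; for n ≠ n', ∫_0^π sin(nx)sin(n'x) dx = ∫_0^π cos(nx)cos(n'x) dx = 0; and by product-to-sum, ∫_0^π sin(nx)cos(n'x) dx = ½∫_0^π [sin((n+n')x) + sin((n−n')x)] dx, which is 0 when n+n' is even and 2n/(n²−n'²) when n+n' is odd (it need not vanish on (0, π)).
  u² squared terms: (-1)²·∫sin(x)² dx = 1·π/2 = π/2;  (-2)²·∫cos(2x)² dx = 4·π/2 = 2*π.
  u² cross terms: 2·(-1)·(-2)·∫sin(x)·cos(2x) dx = 4·(-2/3) = -8/3.
  So ∫_0^π u² dx = π/2 + 2*π − 8/3 = -8/3 + 5*π/2.
  (u')² squared terms: (-1)²·∫cos(x)² dx = 1·π/2 = π/2;  (4)²·∫sin(2x)² dx = 16·π/2 = 8*π.
  (u')² cross terms: 2·(-1)·(4)·∫cos(x)·sin(2x) dx = -8·(4/3) = -32/3.
  So ∫_0^π (u')² dx = π/2 + 8*π − 32/3 = -32/3 + 17*π/2.
||u||_{H^1}^2 = (-8/3 + 5*π/2) + (-32/3 + 17*π/2) = -40/3 + 11*π.


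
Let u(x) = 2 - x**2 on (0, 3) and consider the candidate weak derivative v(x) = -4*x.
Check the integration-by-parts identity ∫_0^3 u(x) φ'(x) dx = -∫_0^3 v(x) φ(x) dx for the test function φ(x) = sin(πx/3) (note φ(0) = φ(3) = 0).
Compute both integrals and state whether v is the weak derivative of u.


LHS = 18/π, RHS = 36/π. No, v is not the weak derivative of u.

u(x) = 2 - x**2, classical derivative u'(x) = -2*x.
φ(x) = sin(πx/3), so φ'(x) = π*cos(π*x/3)/3.
Note φ(0) = φ(3) = 0, so the boundary term u·φ vanishes.
LHS = ∫_0^3 u(x) φ'(x) dx = ∫_0^3 (-π*x^2*cos(π*x/3)/3 + 2*π*cos(π*x/3)/3) dx. Term by term:
  ∫_0^3 2*π*cos(π*x/3)/3 dx = 0;  ∫_0^3 -π*x^2*cos(π*x/3)/3 dx = 18/π.
Sum: 0 + 18/π = 18/π.
So LHS = 18/π.
∫_0^3 v(x) φ(x) dx = ∫_0^3 (-4*x*sin(π*x/3)) dx. Term by term:
  ∫_0^3 -4*x*sin(π*x/3) dx = -36/π.
So RHS = -∫_0^3 v(x) φ(x) dx = 36/π.
LHS − RHS = -18/π ≠ 0, so the identity fails.
(For a valid weak derivative the identity must hold for EVERY test function, in particular this one. The failure shows v is NOT the weak derivative of u.)
Correct weak derivative would be u'(x) = -2*x.


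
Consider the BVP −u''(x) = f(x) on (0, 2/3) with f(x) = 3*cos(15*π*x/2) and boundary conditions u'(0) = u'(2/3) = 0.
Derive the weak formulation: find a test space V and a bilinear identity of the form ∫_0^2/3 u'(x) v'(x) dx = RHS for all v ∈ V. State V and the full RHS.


V = H^1(0, 2/3) (no boundary constraint on v; u is determined up to an additive constant); weak form: ∫_0^2/3 u'v' dx = ∫_0^2/3 (3*cos(15*π*x/2)) v dx for all v ∈ V.

Multiply both sides by a test function v and integrate from 0 to 2/3:
  ∫_0^2/3 −u''(x) v(x) dx = ∫_0^2/3 f(x) v(x) dx.
Integrate the LHS by parts once:
  ∫_0^2/3 −u'' v dx = −[u'(x) v(x)]_0^2/3 + ∫_0^2/3 u'(x) v'(x) dx.
Thus ∫_0^2/3 u'(x) v'(x) dx = ∫_0^2/3 f(x) v(x) dx + [u'(x) v(x)]_0^2/3.
Choose V so that boundary terms are either known or forced to vanish.
u has homogeneous Neumann: u'(0) = u'(2/3) = 0. So [u' v]_0^2/3 = 0·v(2/3) − 0·v(0) = 0 for any v; take V = H^1(0, 2/3).
Weak formulation: find u (satisfying any essential BC) such that ∫_0^2/3 u'(x) v'(x) dx = ∫_0^2/3 f v dx for all v ∈ V (homogeneous Neumann, so boundary terms vanish).
Substituting f(x) = 3*cos(15*π*x/2), the right-hand side is ∫_0^2/3 (3*cos(15*π*x/2)) v dx.
Compatibility check (pure Neumann): taking v ≡ 1 ∈ V gives 0 = ∫_0^2/3 f dx + (0) − (0), i.e. ∫_0^2/3 f dx must equal u'(0) − u'(2/3) = 0. Indeed ∫_0^2/3 (3*cos(15*π*x/2)) dx = 0, so the data are compatible. The solution is then unique only up to an additive constant (fix it e.g. by requiring ∫_0^2/3 u dx = 0).


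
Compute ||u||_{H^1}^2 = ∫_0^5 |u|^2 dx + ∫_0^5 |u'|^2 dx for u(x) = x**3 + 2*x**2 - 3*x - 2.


||u||_{H^1}^2 = 189530/7

The H^1 norm (squared) on an interval (0, L) is
  ||u||_{H^1}^2 = ∫_0^L u(x)^2 dx + ∫_0^L u'(x)^2 dx.
Compute u'(x) = 3*x**2 + 4*x - 3.
Then u(x)^2 = x**6 + 4*x**5 - 2*x**4 - 16*x**3 + x**2 + 12*x + 4 and u'(x)^2 = 9*x**4 + 24*x**3 - 2*x**2 - 24*x + 9.
Integrate each monomial from 0 to 5 using ∫_0^5 c·x^n dx = c·5^(n+1)/(n+1):
  ∫_0^5 u(x)^2 dx = ∫_0^5 (x^6 + 4*x^5 - 2*x^4 - 16*x^3 + x^2 + 12*x + 4) dx. Term by term:
    ∫_0^5 x^6 dx = 78125/7;  ∫_0^5 4*x^5 dx = 31250/3;  ∫_0^5 -2*x^4 dx = -1250;
    ∫_0^5 -16*x^3 dx = -2500;  ∫_0^5 x^2 dx = 125/3;  ∫_0^5 12*x dx = 150;
    ∫_0^5 4 dx = 20.
  Sum: 78125/7 + 31250/3 − 1250 − 2500 + 125/3 + 150 + 20 = 378820/21.
  ∫_0^5 u'(x)^2 dx = ∫_0^5 (9*x^4 + 24*x^3 - 2*x^2 - 24*x + 9) dx. Term by term:
    ∫_0^5 9*x^4 dx = 5625;  ∫_0^5 24*x^3 dx = 3750;  ∫_0^5 -2*x^2 dx = -250/3;
    ∫_0^5 -24*x dx = -300;  ∫_0^5 9 dx = 45.
  Sum: 5625 + 3750 − 250/3 − 300 + 45 = 27110/3.
Adding: ||u||_{H^1}^2 = 378820/21 + 27110/3 = 189530/7.


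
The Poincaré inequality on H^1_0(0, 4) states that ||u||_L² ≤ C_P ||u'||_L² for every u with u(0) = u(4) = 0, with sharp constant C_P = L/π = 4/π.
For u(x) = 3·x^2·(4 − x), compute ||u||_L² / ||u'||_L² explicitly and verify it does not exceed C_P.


||u||_L² / ||u'||_L² = 2*sqrt(14)/7 < C_P = 4/π.

u(x) = 3·x^2·(4 − x), so u'(x) = 3*x*(8 - 3*x).
u(x) = 3·x^2·(4 − x) vanishes at x = 0 and x = 4, so u ∈ H^1_0(0, 4). Differentiate via the product rule and integrate the resulting polynomials term by term.
  ∫_0^4 u² dx = ∫_0^4 (9*x^6 - 72*x^5 + 144*x^4) dx. Term by term:
    ∫_0^4 9*x^6 dx = 147456/7;  ∫_0^4 -72*x^5 dx = -49152;  ∫_0^4 144*x^4 dx = 147456/5.
  Sum: 147456/7 − 49152 + 147456/5 = 49152/35.
  ∫_0^4 (u')² dx = ∫_0^4 (81*x^4 - 432*x^3 + 576*x^2) dx. Term by term:
    ∫_0^4 81*x^4 dx = 82944/5;  ∫_0^4 -432*x^3 dx = -27648;  ∫_0^4 576*x^2 dx = 12288.
  Sum: 82944/5 − 27648 + 12288 = 6144/5.
∫_0^4 u² dx = 49152/35, so ||u||_L² = 128*sqrt(105)/35.
∫_0^4 (u')² dx = 6144/5, so ||u'||_L² = 32*sqrt(30)/5.
Ratio ||u||_L² / ||u'||_L² = 2*sqrt(14)/7.
Sharp Poincaré constant on H^1_0(0, 4) is C_P = L/π = 4/π, achieved by sin(π/4·x).
A polynomial bump cannot attain the sharp Poincaré constant (only the first sine eigenfunction does), so the ratio is strictly less than C_P, consistent with ||u||_L² ≤ C_P ||u'||_L².


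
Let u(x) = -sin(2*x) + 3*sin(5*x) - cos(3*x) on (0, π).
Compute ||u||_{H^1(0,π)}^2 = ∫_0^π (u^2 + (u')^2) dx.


||u||_{H^1(0,π)}^2 = -16 + 249*π/2

u'(x) = 3*sin(3*x) - 2*cos(2*x) + 15*cos(5*x).
Expand u² and (u')² and integrate term by term on (0, π), using: for integers n ≥ 1, ∫_0^π sin²(nx) dx = ∫_0^π cos²(nx) dx = π/2; for n ≠ n', ∫_0^π sin(nx)sin(n'x) dx = ∫_0^π cos(nx)cos(n'x) dx = 0; and by product-to-sum, ∫_0^π sin(nx)cos(n'x) dx = ½∫_0^π [sin((n+n')x) + sin((n−n')x)] dx, which is 0 when n+n' is even and 2n/(n²−n'²) when n+n' is odd (it need not vanish on (0, π)).
  u² squared terms: (-1)²·∫cos(3x)² dx = 1·π/2 = π/2;  (-1)²·∫sin(2x)² dx = 1·π/2 = π/2;  (3)²·∫sin(5x)² dx = 9·π/2 = 9*π/2.
  u² cross terms: 2·(-1)·(-1)·∫cos(3x)·sin(2x) dx = 2·(-4/5) = -8/5;  2·(-1)·(3)·∫cos(3x)·sin(5x) dx = -6·(0) = 0;  2·(-1)·(3)·∫sin(2x)·sin(5x) dx = -6·(0) = 0.
  So ∫_0^π u² dx = π/2 + π/2 + 9*π/2 − 8/5 + 0 + 0 = -8/5 + 11*π/2.
  (u')² squared terms: (-2)²·∫cos(2x)² dx = 4·π/2 = 2*π;  (3)²·∫sin(3x)² dx = 9·π/2 = 9*π/2;  (15)²·∫cos(5x)² dx = 225·π/2 = 225*π/2.
  (u')² cross terms: 2·(-2)·(3)·∫cos(2x)·sin(3x) dx = -12·(6/5) = -72/5;  2·(-2)·(15)·∫cos(2x)·cos(5x) dx = -60·(0) = 0;  2·(3)·(15)·∫sin(3x)·cos(5x) dx = 90·(0) = 0.
  So ∫_0^π (u')² dx = 2*π + 9*π/2 + 225*π/2 − 72/5 + 0 + 0 = -72/5 + 119*π.
||u||_{H^1}^2 = (-8/5 + 11*π/2) + (-72/5 + 119*π) = -16 + 249*π/2.


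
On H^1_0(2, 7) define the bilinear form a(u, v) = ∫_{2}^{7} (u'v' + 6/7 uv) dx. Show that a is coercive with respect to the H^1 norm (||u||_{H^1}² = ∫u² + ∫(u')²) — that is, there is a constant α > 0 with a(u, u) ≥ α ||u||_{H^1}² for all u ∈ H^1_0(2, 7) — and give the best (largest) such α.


α = (π^2 + 150/7)/(π^2 + 25)

Coercivity of a(·,·) on H^1_0(2, 7) means a(u, u) ≥ α ||u||_{H^1}² for every u ∈ H^1_0.
The interval has length L = 5, and Poincaré/coercivity depend only on L. Here a(u, u) = ∫(u')² + (6/7)·∫u².
Here 0 < c = 6/7 < 1. The condition a(u,u) ≥ α||u||_{H^1}² reads (1−α)∫(u')² ≥ (α−c)∫u². Any admissible α is ≤ 1 (rapidly oscillating u have ∫u²/∫(u')² → 0), and α = 1 would force 0 ≥ (1−c)∫u², impossible since c < 1; so 1−α > 0. By the sharp Poincaré inequality on H^1_0 of an interval of length L, ∫(u')² ≥ (π/L)²∫u² with equality for the first sine mode sin(π(x−x₀)/L) (x₀ the left endpoint), so the inequality holds for all u iff (1−α)(π/L)² ≥ α − c, i.e. α ≤ ((π/L)² + c)/((π/L)² + 1) = (1 + c(L/π)²)/(1 + (L/π)²). With (π/L)² = π^2/25 and c = 6/7, the largest admissible constant is α = ((π/L)² + c)/((π/L)² + 1).
Simplifying, α = (π^2 + 150/7)/(π^2 + 25).


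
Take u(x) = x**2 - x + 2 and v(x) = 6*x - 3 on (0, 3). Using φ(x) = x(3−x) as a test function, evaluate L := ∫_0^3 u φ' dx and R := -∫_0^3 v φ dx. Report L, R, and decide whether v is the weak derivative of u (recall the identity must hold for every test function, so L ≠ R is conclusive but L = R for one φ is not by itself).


LHS = -9, RHS = -27. No, v is not the weak derivative of u.

u(x) = x**2 - x + 2, classical derivative u'(x) = 2*x - 1.
φ(x) = x(3−x), so φ'(x) = 3 - 2*x.
Note φ(0) = φ(3) = 0, so the boundary term u·φ vanishes.
LHS = ∫_0^3 u(x) φ'(x) dx = ∫_0^3 (-2*x^3 + 5*x^2 - 7*x + 6) dx. Term by term:
  ∫_0^3 -2*x^3 dx = -81/2;  ∫_0^3 5*x^2 dx = 45;  ∫_0^3 -7*x dx = -63/2;
  ∫_0^3 6 dx = 18.
Sum: -81/2 + 45 − 63/2 + 18 = -9.
So LHS = -9.
∫_0^3 v(x) φ(x) dx = ∫_0^3 (-6*x^3 + 21*x^2 - 9*x) dx. Term by term:
  ∫_0^3 -6*x^3 dx = -243/2;  ∫_0^3 21*x^2 dx = 189;  ∫_0^3 -9*x dx = -81/2.
Sum: -243/2 + 189 − 81/2 = 27.
So RHS = -∫_0^3 v(x) φ(x) dx = -27.
LHS − RHS = 18 ≠ 0, so the identity fails.
(For a valid weak derivative the identity must hold for EVERY test function, in particular this one. The failure shows v is NOT the weak derivative of u.)
Correct weak derivative would be u'(x) = 2*x - 1.


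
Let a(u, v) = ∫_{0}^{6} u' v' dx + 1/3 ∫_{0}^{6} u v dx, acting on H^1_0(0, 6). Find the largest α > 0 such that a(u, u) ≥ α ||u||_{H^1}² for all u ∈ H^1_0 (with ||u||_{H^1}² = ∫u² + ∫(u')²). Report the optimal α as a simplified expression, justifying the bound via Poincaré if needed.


α = (π^2 + 12)/(π^2 + 36)

Coercivity of a(·,·) on H^1_0(0, 6) means a(u, u) ≥ α ||u||_{H^1}² for every u ∈ H^1_0.
The interval has length L = 6, and Poincaré/coercivity depend only on L. Here a(u, u) = ∫(u')² + (1/3)·∫u².
Here 0 < c = 1/3 < 1. The condition a(u,u) ≥ α||u||_{H^1}² reads (1−α)∫(u')² ≥ (α−c)∫u². Any admissible α is ≤ 1 (rapidly oscillating u have ∫u²/∫(u')² → 0), and α = 1 would force 0 ≥ (1−c)∫u², impossible since c < 1; so 1−α > 0. By the sharp Poincaré inequality on H^1_0 of an interval of length L, ∫(u')² ≥ (π/L)²∫u² with equality for the first sine mode sin(π(x−x₀)/L) (x₀ the left endpoint), so the inequality holds for all u iff (1−α)(π/L)² ≥ α − c, i.e. α ≤ ((π/L)² + c)/((π/L)² + 1) = (1 + c(L/π)²)/(1 + (L/π)²). With (π/L)² = π^2/36 and c = 1/3, the largest admissible constant is α = ((π/L)² + c)/((π/L)² + 1).
Simplifying, α = (π^2 + 12)/(π^2 + 36).


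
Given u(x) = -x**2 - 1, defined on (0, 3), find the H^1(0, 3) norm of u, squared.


||u||_{H^1}^2 = 528/5

The H^1 norm (squared) on an interval (0, L) is
  ||u||_{H^1}^2 = ∫_0^L u(x)^2 dx + ∫_0^L u'(x)^2 dx.
Compute u'(x) = -2*x.
Then u(x)^2 = x**4 + 2*x**2 + 1 and u'(x)^2 = 4*x**2.
Integrate each monomial from 0 to 3 using ∫_0^3 c·x^n dx = c·3^(n+1)/(n+1):
  ∫_0^3 u(x)^2 dx = ∫_0^3 (x^4 + 2*x^2 + 1) dx. Term by term:
    ∫_0^3 x^4 dx = 243/5;  ∫_0^3 2*x^2 dx = 18;  ∫_0^3 1 dx = 3.
  Sum: 243/5 + 18 + 3 = 348/5.
  ∫_0^3 u'(x)^2 dx = ∫_0^3 (4*x^2) dx. Term by term:
    ∫_0^3 4*x^2 dx = 36.
Adding: ||u||_{H^1}^2 = 348/5 + 36 = 528/5.


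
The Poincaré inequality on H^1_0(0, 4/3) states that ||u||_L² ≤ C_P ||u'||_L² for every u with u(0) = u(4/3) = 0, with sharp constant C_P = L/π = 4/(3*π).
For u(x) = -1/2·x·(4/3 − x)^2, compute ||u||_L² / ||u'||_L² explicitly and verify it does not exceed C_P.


||u||_L² / ||u'||_L² = 2*sqrt(14)/21 < C_P = 4/(3*π).

u(x) = -1/2·x·(4/3 − x)^2, so u'(x) = (4 - 9*x)*(3*x - 4)/18.
u(x) = -1/2·x·(4/3 − x)^2 vanishes at x = 0 and x = 4/3, so u ∈ H^1_0(0, 4/3). Differentiate via the product rule and integrate the resulting polynomials term by term.
  ∫_0^4/3 u² dx = ∫_0^4/3 (x^6/4 - 4*x^5/3 + 8*x^4/3 - 64*x^3/27 + 64*x^2/81) dx. Term by term:
    ∫_0^4/3 x^6/4 dx = 4096/15309;  ∫_0^4/3 -4*x^5/3 dx = -8192/6561;  ∫_0^4/3 8*x^4/3 dx = 8192/3645;
    ∫_0^4/3 -64*x^3/27 dx = -4096/2187;  ∫_0^4/3 64*x^2/81 dx = 4096/6561.
  Sum: 4096/15309 − 8192/6561 + 8192/3645 − 4096/2187 + 4096/6561 = 4096/229635.
  ∫_0^4/3 (u')² dx = ∫_0^4/3 (9*x^4/4 - 8*x^3 + 88*x^2/9 - 128*x/27 + 64/81) dx. Term by term:
    ∫_0^4/3 9*x^4/4 dx = 256/135;  ∫_0^4/3 -8*x^3 dx = -512/81;  ∫_0^4/3 88*x^2/9 dx = 5632/729;
    ∫_0^4/3 -128*x/27 dx = -1024/243;  ∫_0^4/3 64/81 dx = 256/243.
  Sum: 256/135 − 512/81 + 5632/729 − 1024/243 + 256/243 = 512/3645.
∫_0^4/3 u² dx = 4096/229635, so ||u||_L² = 64*sqrt(35)/2835.
∫_0^4/3 (u')² dx = 512/3645, so ||u'||_L² = 16*sqrt(10)/135.
Ratio ||u||_L² / ||u'||_L² = 2*sqrt(14)/21.
Sharp Poincaré constant on H^1_0(0, 4/3) is C_P = L/π = 4/(3*π), achieved by sin(3*π/4·x).
A polynomial bump cannot attain the sharp Poincaré constant (only the first sine eigenfunction does), so the ratio is strictly less than C_P, consistent with ||u||_L² ≤ C_P ||u'||_L².


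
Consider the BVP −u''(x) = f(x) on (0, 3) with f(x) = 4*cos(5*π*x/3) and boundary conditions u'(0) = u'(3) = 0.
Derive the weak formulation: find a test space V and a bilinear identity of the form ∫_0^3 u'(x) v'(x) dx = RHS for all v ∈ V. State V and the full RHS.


V = H^1(0, 3) (no boundary constraint on v; u is determined up to an additive constant); weak form: ∫_0^3 u'v' dx = ∫_0^3 (4*cos(5*π*x/3)) v dx for all v ∈ V.

Multiply both sides by a test function v and integrate from 0 to 3:
  ∫_0^3 −u''(x) v(x) dx = ∫_0^3 f(x) v(x) dx.
Integrate the LHS by parts once:
  ∫_0^3 −u'' v dx = −[u'(x) v(x)]_0^3 + ∫_0^3 u'(x) v'(x) dx.
Thus ∫_0^3 u'(x) v'(x) dx = ∫_0^3 f(x) v(x) dx + [u'(x) v(x)]_0^3.
Choose V so that boundary terms are either known or forced to vanish.
u has homogeneous Neumann: u'(0) = u'(3) = 0. So [u' v]_0^3 = 0·v(3) − 0·v(0) = 0 for any v; take V = H^1(0, 3).
Weak formulation: find u (satisfying any essential BC) such that ∫_0^3 u'(x) v'(x) dx = ∫_0^3 f v dx for all v ∈ V (homogeneous Neumann, so boundary terms vanish).
Substituting f(x) = 4*cos(5*π*x/3), the right-hand side is ∫_0^3 (4*cos(5*π*x/3)) v dx.
Compatibility check (pure Neumann): taking v ≡ 1 ∈ V gives 0 = ∫_0^3 f dx + (0) − (0), i.e. ∫_0^3 f dx must equal u'(0) − u'(3) = 0. Indeed ∫_0^3 (4*cos(5*π*x/3)) dx = 0, so the data are compatible. The solution is then unique only up to an additive constant (fix it e.g. by requiring ∫_0^3 u dx = 0).


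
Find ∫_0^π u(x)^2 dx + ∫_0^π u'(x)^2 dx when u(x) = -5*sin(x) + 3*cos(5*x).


||u||_{H^1(0,π)}^2 = 142*π

u'(x) = -15*sin(5*x) - 5*cos(x).
Expand u² and (u')² and integrate term by term on (0, π), using: for integers n ≥ 1, ∫_0^π sin²(nx) dx = ∫_0^π cos²(nx) dx = π/2; for n ≠ n', ∫_0^π sin(nx)sin(n'x) dx = ∫_0^π cos(nx)cos(n'x) dx = 0; and by product-to-sum, ∫_0^π sin(nx)cos(n'x) dx = ½∫_0^π [sin((n+n')x) + sin((n−n')x)] dx, which is 0 when n+n' is even and 2n/(n²−n'²) when n+n' is odd (it need not vanish on (0, π)).
  u² squared terms: (-5)²·∫sin(x)² dx = 25·π/2 = 25*π/2;  (3)²·∫cos(5x)² dx = 9·π/2 = 9*π/2.
  u² cross terms: 2·(-5)·(3)·∫sin(x)·cos(5x) dx = -30·(0) = 0.
  So ∫_0^π u² dx = 25*π/2 + 9*π/2 + 0 = 17*π.
  (u')² squared terms: (-15)²·∫sin(5x)² dx = 225·π/2 = 225*π/2;  (-5)²·∫cos(x)² dx = 25·π/2 = 25*π/2.
  (u')² cross terms: 2·(-15)·(-5)·∫sin(5x)·cos(x) dx = 150·(0) = 0.
  So ∫_0^π (u')² dx = 225*π/2 + 25*π/2 + 0 = 125*π.
||u||_{H^1}^2 = (17*π) + (125*π) = 142*π.


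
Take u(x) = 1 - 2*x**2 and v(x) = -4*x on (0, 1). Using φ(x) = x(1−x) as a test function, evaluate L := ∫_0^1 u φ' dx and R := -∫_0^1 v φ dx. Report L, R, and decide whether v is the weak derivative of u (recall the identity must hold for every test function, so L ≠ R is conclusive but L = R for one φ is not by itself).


LHS = 1/3, RHS = 1/3. Yes, v = u' weakly.

u(x) = 1 - 2*x**2, classical derivative u'(x) = -4*x.
φ(x) = x(1−x), so φ'(x) = 1 - 2*x.
Note φ(0) = φ(1) = 0, so the boundary term u·φ vanishes.
LHS = ∫_0^1 u(x) φ'(x) dx = ∫_0^1 (4*x^3 - 2*x^2 - 2*x + 1) dx. Term by term:
  ∫_0^1 4*x^3 dx = 1;  ∫_0^1 -2*x^2 dx = -2/3;  ∫_0^1 -2*x dx = -1;
  ∫_0^1 1 dx = 1.
Sum: 1 − 2/3 − 1 + 1 = 1/3.
So LHS = 1/3.
∫_0^1 v(x) φ(x) dx = ∫_0^1 (4*x^3 - 4*x^2) dx. Term by term:
  ∫_0^1 4*x^3 dx = 1;  ∫_0^1 -4*x^2 dx = -4/3.
Sum: 1 − 4/3 = -1/3.
So RHS = -∫_0^1 v(x) φ(x) dx = 1/3.
LHS = RHS, so the identity holds for this test φ.
Moreover u is smooth here and v(x) = u'(x) = -4*x pointwise, so the identity holds for every test function. Hence v is the weak derivative of u.


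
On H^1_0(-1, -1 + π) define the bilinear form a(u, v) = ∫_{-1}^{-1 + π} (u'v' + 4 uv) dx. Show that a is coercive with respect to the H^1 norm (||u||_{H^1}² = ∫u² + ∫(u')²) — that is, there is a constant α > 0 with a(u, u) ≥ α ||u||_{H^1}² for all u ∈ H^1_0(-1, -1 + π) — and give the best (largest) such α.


α = 1

Coercivity of a(·,·) on H^1_0(-1, -1 + π) means a(u, u) ≥ α ||u||_{H^1}² for every u ∈ H^1_0.
The interval has length L = π, and Poincaré/coercivity depend only on L. Here a(u, u) = ∫(u')² + (4)·∫u².
Here c = 4 ≥ 1, so a(u,u) = ∫(u')² + c∫u² ≥ ∫(u')² + ∫u² = ||u||_{H^1}², i.e. α = 1 works. No larger α is possible: a(u,u) ≥ α||u||_{H^1}² means (1−α)∫(u')² ≥ (α−c)∫u², and for the modes u_n = sin(nπ(x−x₀)/L) (x₀ the left endpoint) one has ∫u_n²/∫(u_n')² = (L/(nπ))² → 0, so a(u_n,u_n)/||u_n||_{H^1}² → 1. Hence the optimal constant is α = 1.
Therefore α = 1.


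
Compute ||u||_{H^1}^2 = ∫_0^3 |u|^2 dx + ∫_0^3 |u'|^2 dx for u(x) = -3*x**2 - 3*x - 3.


||u||_{H^1}^2 = 16659/10

The H^1 norm (squared) on an interval (0, L) is
  ||u||_{H^1}^2 = ∫_0^L u(x)^2 dx + ∫_0^L u'(x)^2 dx.
Compute u'(x) = -6*x - 3.
Then u(x)^2 = 9*x**4 + 18*x**3 + 27*x**2 + 18*x + 9 and u'(x)^2 = 36*x**2 + 36*x + 9.
Integrate each monomial from 0 to 3 using ∫_0^3 c·x^n dx = c·3^(n+1)/(n+1):
  ∫_0^3 u(x)^2 dx = ∫_0^3 (9*x^4 + 18*x^3 + 27*x^2 + 18*x + 9) dx. Term by term:
    ∫_0^3 9*x^4 dx = 2187/5;  ∫_0^3 18*x^3 dx = 729/2;  ∫_0^3 27*x^2 dx = 243;
    ∫_0^3 18*x dx = 81;  ∫_0^3 9 dx = 27.
  Sum: 2187/5 + 729/2 + 243 + 81 + 27 = 11529/10.
  ∫_0^3 u'(x)^2 dx = ∫_0^3 (36*x^2 + 36*x + 9) dx. Term by term:
    ∫_0^3 36*x^2 dx = 324;  ∫_0^3 36*x dx = 162;  ∫_0^3 9 dx = 27.
  Sum: 324 + 162 + 27 = 513.
Adding: ||u||_{H^1}^2 = 11529/10 + 513 = 16659/10.


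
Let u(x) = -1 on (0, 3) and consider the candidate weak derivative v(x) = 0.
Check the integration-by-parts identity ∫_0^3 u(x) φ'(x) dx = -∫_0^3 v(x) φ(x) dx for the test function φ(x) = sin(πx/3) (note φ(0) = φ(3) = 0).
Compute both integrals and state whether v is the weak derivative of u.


LHS = 0, RHS = 0. Yes, v = u' weakly.

u(x) = -1, classical derivative u'(x) = 0.
φ(x) = sin(πx/3), so φ'(x) = π*cos(π*x/3)/3.
Note φ(0) = φ(3) = 0, so the boundary term u·φ vanishes.
LHS = ∫_0^3 u(x) φ'(x) dx = ∫_0^3 (-π*cos(π*x/3)/3) dx. Term by term:
  ∫_0^3 -π*cos(π*x/3)/3 dx = 0.
So LHS = 0.
∫_0^3 v(x) φ(x) dx = ∫_0^3 (0) dx. Term by term:
  ∫_0^3 0 dx = 0.
So RHS = -∫_0^3 v(x) φ(x) dx = 0.
LHS = RHS, so the identity holds for this test φ.
Moreover u is smooth here and v(x) = u'(x) = 0 pointwise, so the identity holds for every test function. Hence v is the weak derivative of u.


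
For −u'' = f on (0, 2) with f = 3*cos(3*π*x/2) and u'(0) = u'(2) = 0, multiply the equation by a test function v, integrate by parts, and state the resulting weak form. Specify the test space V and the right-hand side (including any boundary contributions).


V = H^1(0, 2) (no boundary constraint on v; u is determined up to an additive constant); weak form: ∫_0^2 u'v' dx = ∫_0^2 (3*cos(3*π*x/2)) v dx for all v ∈ V.

Multiply both sides by a test function v and integrate from 0 to 2:
  ∫_0^2 −u''(x) v(x) dx = ∫_0^2 f(x) v(x) dx.
Integrate the LHS by parts once:
  ∫_0^2 −u'' v dx = −[u'(x) v(x)]_0^2 + ∫_0^2 u'(x) v'(x) dx.
Thus ∫_0^2 u'(x) v'(x) dx = ∫_0^2 f(x) v(x) dx + [u'(x) v(x)]_0^2.
Choose V so that boundary terms are either known or forced to vanish.
u has homogeneous Neumann: u'(0) = u'(2) = 0. So [u' v]_0^2 = 0·v(2) − 0·v(0) = 0 for any v; take V = H^1(0, 2).
Weak formulation: find u (satisfying any essential BC) such that ∫_0^2 u'(x) v'(x) dx = ∫_0^2 f v dx for all v ∈ V (homogeneous Neumann, so boundary terms vanish).
Substituting f(x) = 3*cos(3*π*x/2), the right-hand side is ∫_0^2 (3*cos(3*π*x/2)) v dx.
Compatibility check (pure Neumann): taking v ≡ 1 ∈ V gives 0 = ∫_0^2 f dx + (0) − (0), i.e. ∫_0^2 f dx must equal u'(0) − u'(2) = 0. Indeed ∫_0^2 (3*cos(3*π*x/2)) dx = 0, so the data are compatible. The solution is then unique only up to an additive constant (fix it e.g. by requiring ∫_0^2 u dx = 0).


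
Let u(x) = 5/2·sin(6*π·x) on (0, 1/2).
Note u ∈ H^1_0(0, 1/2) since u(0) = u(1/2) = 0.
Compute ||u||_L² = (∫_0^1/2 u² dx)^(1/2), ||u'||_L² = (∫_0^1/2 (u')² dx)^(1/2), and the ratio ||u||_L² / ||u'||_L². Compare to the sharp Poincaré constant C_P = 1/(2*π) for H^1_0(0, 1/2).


||u||_L² / ||u'||_L² = 1/(6*π) < C_P = 1/(2*π).

u(x) = 5/2·sin(6*π·x), so u'(x) = 15*π*cos(6*π*x).
Writing u(x) = A·sin(kπx/L) with A = 5/2 and k = 3, use ∫_0^L sin²(kπx/L) dx = L/2 and ∫_0^L cos²(kπx/L) dx = L/2.
u² = 25/4·sin²(6*π·x) and (u')² = 225*π^2·cos²(6*π·x), and each of sin², cos² integrates to L/2 = 1/4 over (0, 1/2).
∫_0^1/2 u² dx = 25/16, so ||u||_L² = 5/4.
∫_0^1/2 (u')² dx = 225*π^2/4, so ||u'||_L² = 15*π/2.
Ratio ||u||_L² / ||u'||_L² = 1/(6*π).
Sharp Poincaré constant on H^1_0(0, 1/2) is C_P = L/π = 1/(2*π), achieved by sin(2*π·x).
This is the k = 3 harmonic; the ratio L/(kπ) is strictly less than C_P = L/π, consistent with the sharp inequality ||u||_L² ≤ C_P ||u'||_L².


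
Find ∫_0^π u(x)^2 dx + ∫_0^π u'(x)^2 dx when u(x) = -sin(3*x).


||u||_{H^1(0,π)}^2 = 5*π

u'(x) = -3*cos(3*x).
Expand u² and (u')² and integrate term by term on (0, π), using: for integers n ≥ 1, ∫_0^π sin²(nx) dx = ∫_0^π cos²(nx) dx = π/2; for n ≠ n', ∫_0^π sin(nx)sin(n'x) dx = ∫_0^π cos(nx)cos(n'x) dx = 0; and by product-to-sum, ∫_0^π sin(nx)cos(n'x) dx = ½∫_0^π [sin((n+n')x) + sin((n−n')x)] dx, which is 0 when n+n' is even and 2n/(n²−n'²) when n+n' is odd (it need not vanish on (0, π)).
  u² squared terms: (-1)²·∫sin(3x)² dx = 1·π/2 = π/2.
  So ∫_0^π u² dx = π/2.
  (u')² squared terms: (-3)²·∫cos(3x)² dx = 9·π/2 = 9*π/2.
  So ∫_0^π (u')² dx = 9*π/2.
||u||_{H^1}^2 = (π/2) + (9*π/2) = 5*π.


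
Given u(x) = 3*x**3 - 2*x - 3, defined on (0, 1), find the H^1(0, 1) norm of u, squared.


||u||_{H^1}^2 = 3973/210

The H^1 norm (squared) on an interval (0, L) is
  ||u||_{H^1}^2 = ∫_0^L u(x)^2 dx + ∫_0^L u'(x)^2 dx.
Compute u'(x) = 9*x**2 - 2.
Then u(x)^2 = 9*x**6 - 12*x**4 - 18*x**3 + 4*x**2 + 12*x + 9 and u'(x)^2 = 81*x**4 - 36*x**2 + 4.
Integrate each monomial from 0 to 1 using ∫_0^1 c·x^n dx = c·1^(n+1)/(n+1):
  ∫_0^1 u(x)^2 dx = ∫_0^1 (9*x^6 - 12*x^4 - 18*x^3 + 4*x^2 + 12*x + 9) dx. Term by term:
    ∫_0^1 9*x^6 dx = 9/7;  ∫_0^1 -12*x^4 dx = -12/5;  ∫_0^1 -18*x^3 dx = -9/2;
    ∫_0^1 4*x^2 dx = 4/3;  ∫_0^1 12*x dx = 6;  ∫_0^1 9 dx = 9.
  Sum: 9/7 − 12/5 − 9/2 + 4/3 + 6 + 9 = 2251/210.
  ∫_0^1 u'(x)^2 dx = ∫_0^1 (81*x^4 - 36*x^2 + 4) dx. Term by term:
    ∫_0^1 81*x^4 dx = 81/5;  ∫_0^1 -36*x^2 dx = -12;  ∫_0^1 4 dx = 4.
  Sum: 81/5 − 12 + 4 = 41/5.
Adding: ||u||_{H^1}^2 = 2251/210 + 41/5 = 3973/210.


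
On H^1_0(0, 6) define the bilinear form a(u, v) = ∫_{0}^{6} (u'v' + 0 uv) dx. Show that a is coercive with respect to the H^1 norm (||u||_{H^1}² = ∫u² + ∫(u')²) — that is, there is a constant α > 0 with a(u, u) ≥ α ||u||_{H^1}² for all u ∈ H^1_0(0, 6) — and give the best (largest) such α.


α = π^2/(π^2 + 36)

Coercivity of a(·,·) on H^1_0(0, 6) means a(u, u) ≥ α ||u||_{H^1}² for every u ∈ H^1_0.
The interval has length L = 6, and Poincaré/coercivity depend only on L. Here a(u, u) = ∫(u')² + (0)·∫u².
Here c = 0, so a(u,u) = ∫(u')² alone. The condition a(u,u) ≥ α||u||_{H^1}² reads (1−α)∫(u')² ≥ (α−c)∫u². Any admissible α is ≤ 1 (rapidly oscillating u have ∫u²/∫(u')² → 0), and α = 1 would force 0 ≥ (1−c)∫u², impossible since c < 1; so 1−α > 0. By the sharp Poincaré inequality on H^1_0 of an interval of length L, ∫(u')² ≥ (π/L)²∫u² with equality for the first sine mode sin(π(x−x₀)/L) (x₀ the left endpoint), so the inequality holds for all u iff (1−α)(π/L)² ≥ α − c, i.e. α ≤ ((π/L)² + c)/((π/L)² + 1) = (1 + c(L/π)²)/(1 + (L/π)²). (Direct route, valid since c ≤ 0: Poincaré gives c∫u² ≥ c(L/π)²∫(u')², so a(u,u) ≥ (1 + c(L/π)²)∫(u')², while ||u||_{H^1}² ≤ (1 + (L/π)²)∫(u')²; dividing yields the same α.) With (π/L)² = π^2/36 and c = 0, the largest admissible constant is α = ((π/L)² + c)/((π/L)² + 1).
Simplifying, α = π^2/(π^2 + 36).


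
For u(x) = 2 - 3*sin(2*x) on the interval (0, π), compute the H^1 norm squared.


||u||_{H^1(0,π)}^2 = 53*π/2

u'(x) = -6*cos(2*x).
Expand u² and (u')² and integrate term by term on (0, π), using: for integers n ≥ 1, ∫_0^π sin²(nx) dx = ∫_0^π cos²(nx) dx = π/2; for n ≠ n', ∫_0^π sin(nx)sin(n'x) dx = ∫_0^π cos(nx)cos(n'x) dx = 0; and by product-to-sum, ∫_0^π sin(nx)cos(n'x) dx = ½∫_0^π [sin((n+n')x) + sin((n−n')x)] dx, which is 0 when n+n' is even and 2n/(n²−n'²) when n+n' is odd (it need not vanish on (0, π)). For the constant mode: ∫_0^π 1 dx = π, ∫_0^π cos(nx) dx = 0, ∫_0^π sin(nx) dx = (1−(−1)^n)/n.
  u² squared terms: (2)²·∫1 dx = 4·π = 4*π;  (-3)²·∫sin(2x)² dx = 9·π/2 = 9*π/2.
  u² cross terms: 2·(2)·(-3)·∫1·sin(2x) dx = -12·(0) = 0.
  So ∫_0^π u² dx = 4*π + 9*π/2 + 0 = 17*π/2.
  (u')² squared terms: (-6)²·∫cos(2x)² dx = 36·π/2 = 18*π.
  So ∫_0^π (u')² dx = 18*π.
||u||_{H^1}^2 = (17*π/2) + (18*π) = 53*π/2.


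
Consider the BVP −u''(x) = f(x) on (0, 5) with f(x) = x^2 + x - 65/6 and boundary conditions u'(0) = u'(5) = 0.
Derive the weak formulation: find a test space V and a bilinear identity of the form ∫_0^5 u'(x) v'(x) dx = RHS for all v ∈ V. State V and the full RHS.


V = H^1(0, 5) (no boundary constraint on v; u is determined up to an additive constant); weak form: ∫_0^5 u'v' dx = ∫_0^5 (x^2 + x - 65/6) v dx for all v ∈ V.

Multiply both sides by a test function v and integrate from 0 to 5:
  ∫_0^5 −u''(x) v(x) dx = ∫_0^5 f(x) v(x) dx.
Integrate the LHS by parts once:
  ∫_0^5 −u'' v dx = −[u'(x) v(x)]_0^5 + ∫_0^5 u'(x) v'(x) dx.
Thus ∫_0^5 u'(x) v'(x) dx = ∫_0^5 f(x) v(x) dx + [u'(x) v(x)]_0^5.
Choose V so that boundary terms are either known or forced to vanish.
u has homogeneous Neumann: u'(0) = u'(5) = 0. So [u' v]_0^5 = 0·v(5) − 0·v(0) = 0 for any v; take V = H^1(0, 5).
Weak formulation: find u (satisfying any essential BC) such that ∫_0^5 u'(x) v'(x) dx = ∫_0^5 f v dx for all v ∈ V (homogeneous Neumann, so boundary terms vanish).
Substituting f(x) = x^2 + x - 65/6, the right-hand side is ∫_0^5 (x^2 + x - 65/6) v dx.
Compatibility check (pure Neumann): taking v ≡ 1 ∈ V gives 0 = ∫_0^5 f dx + (0) − (0), i.e. ∫_0^5 f dx must equal u'(0) − u'(5) = 0. Indeed ∫_0^5 (x^2 + x - 65/6) dx = 0, so the data are compatible. The solution is then unique only up to an additive constant (fix it e.g. by requiring ∫_0^5 u dx = 0).


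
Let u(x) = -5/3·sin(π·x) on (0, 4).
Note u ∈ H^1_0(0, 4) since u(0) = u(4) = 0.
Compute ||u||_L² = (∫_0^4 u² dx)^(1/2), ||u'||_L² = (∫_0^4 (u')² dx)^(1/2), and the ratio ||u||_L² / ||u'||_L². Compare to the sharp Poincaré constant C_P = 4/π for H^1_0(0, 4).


||u||_L² / ||u'||_L² = 1/π < C_P = 4/π.

u(x) = -5/3·sin(π·x), so u'(x) = -5*π*cos(π*x)/3.
Writing u(x) = A·sin(kπx/L) with A = -5/3 and k = 4, use ∫_0^L sin²(kπx/L) dx = L/2 and ∫_0^L cos²(kπx/L) dx = L/2.
u² = 25/9·sin²(π·x) and (u')² = 25*π^2/9·cos²(π·x), and each of sin², cos² integrates to L/2 = 2 over (0, 4).
∫_0^4 u² dx = 50/9, so ||u||_L² = 5*sqrt(2)/3.
∫_0^4 (u')² dx = 50*π^2/9, so ||u'||_L² = 5*sqrt(2)*π/3.
Ratio ||u||_L² / ||u'||_L² = 1/π.
Sharp Poincaré constant on H^1_0(0, 4) is C_P = L/π = 4/π, achieved by sin(π/4·x).
This is the k = 4 harmonic; the ratio L/(kπ) is strictly less than C_P = L/π, consistent with the sharp inequality ||u||_L² ≤ C_P ||u'||_L².


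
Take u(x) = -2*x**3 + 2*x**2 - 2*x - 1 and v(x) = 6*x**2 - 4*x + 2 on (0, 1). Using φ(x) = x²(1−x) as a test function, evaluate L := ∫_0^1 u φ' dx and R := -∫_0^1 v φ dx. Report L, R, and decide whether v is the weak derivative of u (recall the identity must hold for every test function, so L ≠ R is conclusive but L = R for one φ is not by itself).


LHS = 1/6, RHS = -1/6. No, v is not the weak derivative of u.

u(x) = -2*x**3 + 2*x**2 - 2*x - 1, classical derivative u'(x) = -6*x**2 + 4*x - 2.
φ(x) = x²(1−x), so φ'(x) = x*(2 - 3*x).
Note φ(0) = φ(1) = 0, so the boundary term u·φ vanishes.
LHS = ∫_0^1 u(x) φ'(x) dx = ∫_0^1 (6*x^5 - 10*x^4 + 10*x^3 - x^2 - 2*x) dx. Term by term:
  ∫_0^1 6*x^5 dx = 1;  ∫_0^1 -10*x^4 dx = -2;  ∫_0^1 10*x^3 dx = 5/2;
  ∫_0^1 -x^2 dx = -1/3;  ∫_0^1 -2*x dx = -1.
Sum: 1 − 2 + 5/2 − 1/3 − 1 = 1/6.
So LHS = 1/6.
∫_0^1 v(x) φ(x) dx = ∫_0^1 (-6*x^5 + 10*x^4 - 6*x^3 + 2*x^2) dx. Term by term:
  ∫_0^1 -6*x^5 dx = -1;  ∫_0^1 10*x^4 dx = 2;  ∫_0^1 -6*x^3 dx = -3/2;
  ∫_0^1 2*x^2 dx = 2/3.
Sum: -1 + 2 − 3/2 + 2/3 = 1/6.
So RHS = -∫_0^1 v(x) φ(x) dx = -1/6.
LHS − RHS = 1/3 ≠ 0, so the identity fails.
(For a valid weak derivative the identity must hold for EVERY test function, in particular this one. The failure shows v is NOT the weak derivative of u.)
Correct weak derivative would be u'(x) = -6*x**2 + 4*x - 2.


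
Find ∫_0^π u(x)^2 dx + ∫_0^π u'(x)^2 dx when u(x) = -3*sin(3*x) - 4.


||u||_{H^1(0,π)}^2 = 16 + 61*π

u'(x) = -9*cos(3*x).
Expand u² and (u')² and integrate term by term on (0, π), using: for integers n ≥ 1, ∫_0^π sin²(nx) dx = ∫_0^π cos²(nx) dx = π/2; for n ≠ n', ∫_0^π sin(nx)sin(n'x) dx = ∫_0^π cos(nx)cos(n'x) dx = 0; and by product-to-sum, ∫_0^π sin(nx)cos(n'x) dx = ½∫_0^π [sin((n+n')x) + sin((n−n')x)] dx, which is 0 when n+n' is even and 2n/(n²−n'²) when n+n' is odd (it need not vanish on (0, π)). For the constant mode: ∫_0^π 1 dx = π, ∫_0^π cos(nx) dx = 0, ∫_0^π sin(nx) dx = (1−(−1)^n)/n.
  u² squared terms: (-4)²·∫1 dx = 16·π = 16*π;  (-3)²·∫sin(3x)² dx = 9·π/2 = 9*π/2.
  u² cross terms: 2·(-4)·(-3)·∫1·sin(3x) dx = 24·(2/3) = 16.
  So ∫_0^π u² dx = 16*π + 9*π/2 + 16 = 16 + 41*π/2.
  (u')² squared terms: (-9)²·∫cos(3x)² dx = 81·π/2 = 81*π/2.
  So ∫_0^π (u')² dx = 81*π/2.
||u||_{H^1}^2 = (16 + 41*π/2) + (81*π/2) = 16 + 61*π.


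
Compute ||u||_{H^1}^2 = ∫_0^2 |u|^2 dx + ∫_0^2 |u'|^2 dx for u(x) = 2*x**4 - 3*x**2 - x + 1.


||u||_{H^1}^2 = 211432/315

The H^1 norm (squared) on an interval (0, L) is
  ||u||_{H^1}^2 = ∫_0^L u(x)^2 dx + ∫_0^L u'(x)^2 dx.
Compute u'(x) = 8*x**3 - 6*x - 1.
Then u(x)^2 = 4*x**8 - 12*x**6 - 4*x**5 + 13*x**4 + 6*x**3 - 5*x**2 - 2*x + 1 and u'(x)^2 = 64*x**6 - 96*x**4 - 16*x**3 + 36*x**2 + 12*x + 1.
Integrate each monomial from 0 to 2 using ∫_0^2 c·x^n dx = c·2^(n+1)/(n+1):
  ∫_0^2 u(x)^2 dx = ∫_0^2 (4*x^8 - 12*x^6 - 4*x^5 + 13*x^4 + 6*x^3 - 5*x^2 - 2*x + 1) dx. Term by term:
    ∫_0^2 4*x^8 dx = 2048/9;  ∫_0^2 -12*x^6 dx = -1536/7;  ∫_0^2 -4*x^5 dx = -128/3;
    ∫_0^2 13*x^4 dx = 416/5;  ∫_0^2 6*x^3 dx = 24;  ∫_0^2 -5*x^2 dx = -40/3;
    ∫_0^2 -2*x dx = -4;  ∫_0^2 1 dx = 2.
  Sum: 2048/9 − 1536/7 − 128/3 + 416/5 + 24 − 40/3 − 4 + 2 = 18058/315.
  ∫_0^2 u'(x)^2 dx = ∫_0^2 (64*x^6 - 96*x^4 - 16*x^3 + 36*x^2 + 12*x + 1) dx. Term by term:
    ∫_0^2 64*x^6 dx = 8192/7;  ∫_0^2 -96*x^4 dx = -3072/5;  ∫_0^2 -16*x^3 dx = -64;
    ∫_0^2 36*x^2 dx = 96;  ∫_0^2 12*x dx = 24;  ∫_0^2 1 dx = 2.
  Sum: 8192/7 − 3072/5 − 64 + 96 + 24 + 2 = 21486/35.
Adding: ||u||_{H^1}^2 = 18058/315 + 21486/35 = 211432/315.


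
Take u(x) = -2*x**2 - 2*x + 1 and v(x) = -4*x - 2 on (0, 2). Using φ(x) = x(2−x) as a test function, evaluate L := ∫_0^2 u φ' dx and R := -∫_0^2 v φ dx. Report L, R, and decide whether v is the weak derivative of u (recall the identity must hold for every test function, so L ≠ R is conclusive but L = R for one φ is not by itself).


LHS = 8, RHS = 8. Yes, v = u' weakly.

u(x) = -2*x**2 - 2*x + 1, classical derivative u'(x) = -4*x - 2.
φ(x) = x(2−x), so φ'(x) = 2 - 2*x.
Note φ(0) = φ(2) = 0, so the boundary term u·φ vanishes.
LHS = ∫_0^2 u(x) φ'(x) dx = ∫_0^2 (4*x^3 - 6*x + 2) dx. Term by term:
  ∫_0^2 4*x^3 dx = 16;  ∫_0^2 -6*x dx = -12;  ∫_0^2 2 dx = 4.
Sum: 16 − 12 + 4 = 8.
So LHS = 8.
∫_0^2 v(x) φ(x) dx = ∫_0^2 (4*x^3 - 6*x^2 - 4*x) dx. Term by term:
  ∫_0^2 4*x^3 dx = 16;  ∫_0^2 -6*x^2 dx = -16;  ∫_0^2 -4*x dx = -8.
Sum: 16 − 16 − 8 = -8.
So RHS = -∫_0^2 v(x) φ(x) dx = 8.
LHS = RHS, so the identity holds for this test φ.
Moreover u is smooth here and v(x) = u'(x) = -4*x - 2 pointwise, so the identity holds for every test function. Hence v is the weak derivative of u.
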